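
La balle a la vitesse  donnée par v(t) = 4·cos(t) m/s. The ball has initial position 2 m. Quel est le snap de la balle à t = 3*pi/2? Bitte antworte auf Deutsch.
Ausgehend von der Geschwindigkeit v(t) = 4·cos(t), nehmen wir 3 Ableitungen. Mit d/dt von v(t) finden wir a(t) = -4·sin(t). Mit d/dt von a(t) finden wir j(t) = -4·cos(t). Die Ableitung von dem Ruck ergibt den Snap: s(t) = 4·sin(t). Wir haben den Snap s(t) = 4·sin(t). Durch Einsetzen von t = 3*pi/2: s(3*pi/2) = -4.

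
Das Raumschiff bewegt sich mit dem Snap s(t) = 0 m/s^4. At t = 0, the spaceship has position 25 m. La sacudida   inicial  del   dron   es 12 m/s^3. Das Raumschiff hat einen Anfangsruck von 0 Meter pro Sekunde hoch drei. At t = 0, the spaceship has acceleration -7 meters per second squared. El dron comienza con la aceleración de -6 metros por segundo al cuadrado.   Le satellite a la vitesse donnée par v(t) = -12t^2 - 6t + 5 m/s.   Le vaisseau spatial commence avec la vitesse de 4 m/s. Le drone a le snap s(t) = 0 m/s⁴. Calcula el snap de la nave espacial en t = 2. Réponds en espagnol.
Usando s(t) = 0 y sustituyendo t = 2, encontramos s = 0.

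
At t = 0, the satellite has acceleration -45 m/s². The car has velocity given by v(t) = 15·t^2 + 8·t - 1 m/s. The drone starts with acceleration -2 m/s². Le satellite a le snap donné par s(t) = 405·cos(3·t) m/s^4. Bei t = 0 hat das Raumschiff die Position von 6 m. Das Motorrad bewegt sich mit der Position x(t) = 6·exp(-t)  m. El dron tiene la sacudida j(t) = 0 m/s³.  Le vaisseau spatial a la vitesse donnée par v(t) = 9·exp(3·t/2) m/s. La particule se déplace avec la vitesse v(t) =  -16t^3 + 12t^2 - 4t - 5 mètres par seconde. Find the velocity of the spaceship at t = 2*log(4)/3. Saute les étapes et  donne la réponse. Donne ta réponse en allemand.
Die Geschwindigkeit bei t = 2*log(4)/3 ist v = 36.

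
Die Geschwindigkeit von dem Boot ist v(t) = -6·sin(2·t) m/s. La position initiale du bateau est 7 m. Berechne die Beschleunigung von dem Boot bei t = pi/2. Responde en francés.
En partant de la vitesse v(t) = -6·sin(2·t), nous prenons 1 dérivée. En prenant d/dt de v(t), nous trouvons a(t) = -12·cos(2·t). De l'équation de l'accélération a(t) = -12·cos(2·t), nous substituons t = pi/2 pour obtenir a = 12.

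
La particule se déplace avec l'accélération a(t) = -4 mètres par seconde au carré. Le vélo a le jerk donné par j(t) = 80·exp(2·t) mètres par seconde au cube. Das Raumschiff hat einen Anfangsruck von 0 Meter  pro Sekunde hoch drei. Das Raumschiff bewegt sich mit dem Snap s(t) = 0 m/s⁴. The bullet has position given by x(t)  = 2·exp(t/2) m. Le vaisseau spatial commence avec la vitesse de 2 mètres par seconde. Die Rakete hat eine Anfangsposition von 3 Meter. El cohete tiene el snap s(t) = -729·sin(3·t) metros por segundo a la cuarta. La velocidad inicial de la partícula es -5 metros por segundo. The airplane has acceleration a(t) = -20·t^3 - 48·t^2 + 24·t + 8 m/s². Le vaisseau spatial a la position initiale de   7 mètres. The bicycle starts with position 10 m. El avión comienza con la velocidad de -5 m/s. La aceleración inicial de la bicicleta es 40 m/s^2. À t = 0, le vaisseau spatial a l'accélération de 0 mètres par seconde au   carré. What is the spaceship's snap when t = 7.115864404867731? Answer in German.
Mit s(t) = 0 und Einsetzen von t = 7.115864404867731, finden wir s = 0.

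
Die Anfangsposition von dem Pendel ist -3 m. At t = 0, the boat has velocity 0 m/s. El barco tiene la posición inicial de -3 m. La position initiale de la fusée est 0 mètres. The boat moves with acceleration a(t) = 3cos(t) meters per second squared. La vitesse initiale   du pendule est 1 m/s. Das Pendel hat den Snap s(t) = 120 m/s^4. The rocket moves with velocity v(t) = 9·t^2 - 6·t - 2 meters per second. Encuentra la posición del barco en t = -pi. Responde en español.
Partiendo de la aceleración a(t) = 3·cos(t), tomamos 2 antiderivadas. Integrando la aceleración y usando la condición inicial v(0) = 0, obtenemos v(t) = 3·sin(t). Integrando la velocidad y usando la condición inicial x(0) = -3, obtenemos x(t) = -3·cos(t). Usando x(t) = -3·cos(t) y sustituyendo t = -pi, encontramos x = 3.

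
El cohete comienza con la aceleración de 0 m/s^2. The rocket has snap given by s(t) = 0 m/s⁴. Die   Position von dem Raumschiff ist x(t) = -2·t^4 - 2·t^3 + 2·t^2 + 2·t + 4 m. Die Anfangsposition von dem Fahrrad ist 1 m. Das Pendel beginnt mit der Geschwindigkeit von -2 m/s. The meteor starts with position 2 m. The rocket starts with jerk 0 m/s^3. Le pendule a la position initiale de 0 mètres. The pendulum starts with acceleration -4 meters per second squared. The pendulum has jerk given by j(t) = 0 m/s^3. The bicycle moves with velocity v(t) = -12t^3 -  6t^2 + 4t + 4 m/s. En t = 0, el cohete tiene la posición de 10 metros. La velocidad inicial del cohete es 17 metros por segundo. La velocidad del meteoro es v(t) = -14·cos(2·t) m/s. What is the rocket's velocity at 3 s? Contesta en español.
Necesitamos integrar nuestra ecuación del snap s(t) = 0 3 veces. La antiderivada del snap, con j(0) = 0, da la sacudida: j(t) = 0. Tomando ∫j(t)dt y aplicando a(0) = 0, encontramos a(t) = 0. Integrando la aceleración y usando la condición inicial v(0) = 17, obtenemos v(t) = 17. De la ecuación de la velocidad v(t) = 17, sustituimos t = 3 para obtener v = 17.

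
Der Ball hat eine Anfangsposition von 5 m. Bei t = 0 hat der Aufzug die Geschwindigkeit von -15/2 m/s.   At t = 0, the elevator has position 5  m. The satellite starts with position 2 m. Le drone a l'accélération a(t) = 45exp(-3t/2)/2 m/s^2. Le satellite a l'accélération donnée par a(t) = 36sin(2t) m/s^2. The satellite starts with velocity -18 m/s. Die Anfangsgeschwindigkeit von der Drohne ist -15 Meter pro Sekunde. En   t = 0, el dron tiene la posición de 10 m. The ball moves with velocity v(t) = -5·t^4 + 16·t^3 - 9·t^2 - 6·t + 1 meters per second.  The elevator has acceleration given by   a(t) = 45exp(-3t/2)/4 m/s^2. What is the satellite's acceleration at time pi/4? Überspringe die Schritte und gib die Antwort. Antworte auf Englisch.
The answer is 36.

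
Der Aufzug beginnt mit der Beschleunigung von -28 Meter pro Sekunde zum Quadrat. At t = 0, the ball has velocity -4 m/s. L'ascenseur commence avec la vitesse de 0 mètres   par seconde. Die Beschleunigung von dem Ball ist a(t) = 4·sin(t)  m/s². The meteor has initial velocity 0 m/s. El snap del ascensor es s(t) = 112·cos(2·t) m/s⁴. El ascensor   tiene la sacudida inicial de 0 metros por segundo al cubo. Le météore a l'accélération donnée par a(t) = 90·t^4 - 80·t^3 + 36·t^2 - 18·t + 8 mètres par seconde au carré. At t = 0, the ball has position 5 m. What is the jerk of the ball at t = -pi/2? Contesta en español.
Debemos derivar nuestra ecuación de la aceleración a(t) = 4·sin(t) 1 vez. La derivada de la aceleración da la sacudida: j(t) = 4·cos(t). Usando j(t) = 4·cos(t) y sustituyendo t = -pi/2, encontramos j = 0.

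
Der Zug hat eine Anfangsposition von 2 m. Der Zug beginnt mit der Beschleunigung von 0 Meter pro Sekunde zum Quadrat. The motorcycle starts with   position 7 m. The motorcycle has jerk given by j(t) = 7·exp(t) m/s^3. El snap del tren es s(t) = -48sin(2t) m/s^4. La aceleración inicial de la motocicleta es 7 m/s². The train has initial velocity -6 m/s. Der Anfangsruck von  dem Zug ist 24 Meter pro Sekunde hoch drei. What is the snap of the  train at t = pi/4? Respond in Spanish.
Usando s(t) = -48·sin(2·t) y sustituyendo t = pi/4, encontramos s = -48.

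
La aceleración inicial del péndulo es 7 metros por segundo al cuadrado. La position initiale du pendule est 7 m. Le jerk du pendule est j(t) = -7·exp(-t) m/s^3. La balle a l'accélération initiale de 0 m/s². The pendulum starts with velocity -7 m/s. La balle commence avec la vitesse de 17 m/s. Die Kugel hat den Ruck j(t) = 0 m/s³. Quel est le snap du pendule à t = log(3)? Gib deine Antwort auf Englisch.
We must differentiate our jerk equation j(t) = -7·exp(-t) 1 time. Taking d/dt of j(t), we find s(t) = 7·exp(-t). From the given snap equation s(t) = 7·exp(-t), we substitute t = log(3) to get s = 7/3.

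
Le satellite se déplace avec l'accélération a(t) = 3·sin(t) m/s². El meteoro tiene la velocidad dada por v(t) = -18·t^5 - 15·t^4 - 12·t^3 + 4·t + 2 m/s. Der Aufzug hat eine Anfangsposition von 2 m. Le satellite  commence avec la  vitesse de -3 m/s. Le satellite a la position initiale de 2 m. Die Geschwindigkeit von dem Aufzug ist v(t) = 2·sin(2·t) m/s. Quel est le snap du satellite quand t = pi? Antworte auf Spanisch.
Para resolver esto, necesitamos tomar 2 derivadas de nuestra ecuación de la aceleración a(t) = 3·sin(t). Derivando la aceleración, obtenemos la sacudida: j(t) = 3·cos(t). La derivada de la sacudida da el snap: s(t) = -3·sin(t). De la ecuación del snap s(t) = -3·sin(t), sustituimos t = pi para obtener s = 0.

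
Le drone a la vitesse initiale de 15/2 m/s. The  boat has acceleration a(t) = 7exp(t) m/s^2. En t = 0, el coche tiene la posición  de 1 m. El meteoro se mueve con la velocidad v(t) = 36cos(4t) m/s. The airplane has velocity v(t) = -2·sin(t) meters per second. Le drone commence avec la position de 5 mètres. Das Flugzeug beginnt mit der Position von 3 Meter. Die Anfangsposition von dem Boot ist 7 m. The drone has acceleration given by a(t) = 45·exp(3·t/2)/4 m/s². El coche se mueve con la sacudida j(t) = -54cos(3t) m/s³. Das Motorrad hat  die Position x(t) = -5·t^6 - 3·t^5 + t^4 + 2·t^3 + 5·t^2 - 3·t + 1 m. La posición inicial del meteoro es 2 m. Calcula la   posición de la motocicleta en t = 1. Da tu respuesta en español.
De la ecuación de la posición x(t) = -5·t^6 - 3·t^5 + t^4 + 2·t^3 + 5·t^2 - 3·t + 1, sustituimos t = 1 para obtener x = -2.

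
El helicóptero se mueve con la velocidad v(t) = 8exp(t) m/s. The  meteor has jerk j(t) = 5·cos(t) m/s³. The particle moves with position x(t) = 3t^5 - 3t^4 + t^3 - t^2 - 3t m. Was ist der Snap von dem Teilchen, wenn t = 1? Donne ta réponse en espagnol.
Partiendo de la posición x(t) = 3·t^5 - 3·t^4 + t^3 - t^2 - 3·t, tomamos 4 derivadas. La derivada de la posición da la velocidad: v(t) = 15·t^4 - 12·t^3 + 3·t^2 - 2·t - 3. Derivando la velocidad, obtenemos la aceleración: a(t) = 60·t^3 - 36·t^2 + 6·t - 2. La derivada de la aceleración da la sacudida: j(t) = 180·t^2 - 72·t + 6. Tomando d/dt de j(t), encontramos s(t) = 360·t - 72. De la ecuación del snap s(t) = 360·t - 72, sustituimos t = 1 para obtener s = 288.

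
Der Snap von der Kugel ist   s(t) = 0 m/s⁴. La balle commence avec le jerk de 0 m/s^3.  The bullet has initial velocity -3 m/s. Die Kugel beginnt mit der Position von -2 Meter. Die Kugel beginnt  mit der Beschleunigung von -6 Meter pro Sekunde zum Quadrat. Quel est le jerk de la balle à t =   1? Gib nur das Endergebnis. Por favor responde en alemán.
Die Antwort ist 0.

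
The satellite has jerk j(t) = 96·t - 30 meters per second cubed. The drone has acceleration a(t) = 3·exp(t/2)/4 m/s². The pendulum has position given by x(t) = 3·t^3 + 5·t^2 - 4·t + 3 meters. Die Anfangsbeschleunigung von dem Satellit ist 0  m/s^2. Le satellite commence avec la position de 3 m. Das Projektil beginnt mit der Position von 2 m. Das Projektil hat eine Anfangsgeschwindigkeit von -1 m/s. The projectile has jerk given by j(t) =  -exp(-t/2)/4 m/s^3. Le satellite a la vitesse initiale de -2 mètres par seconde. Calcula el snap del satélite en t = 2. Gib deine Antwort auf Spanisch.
Partiendo de la sacudida j(t) = 96·t - 30, tomamos 1 derivada. Tomando d/dt de j(t), encontramos s(t) = 96. De la ecuación del snap s(t) = 96, sustituimos t = 2 para obtener s = 96.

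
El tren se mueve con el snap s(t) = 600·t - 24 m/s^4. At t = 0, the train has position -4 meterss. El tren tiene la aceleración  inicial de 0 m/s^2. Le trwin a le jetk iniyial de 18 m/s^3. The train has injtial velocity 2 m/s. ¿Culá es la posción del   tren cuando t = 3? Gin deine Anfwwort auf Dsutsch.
Wir müssen die Stammfunktion unserer Gleichung für den Snap s(t) = 600·t - 24 4-mal finden. Mit ∫s(t)dt und Anwendung von j(0) = 18, finden wir j(t) = 300·t^2 - 24·t + 18. Die Stammfunktion von dem Ruck ist die Beschleunigung. Mit a(0) = 0 erhalten wir a(t) = 2·t·(50·t^2 - 6·t + 9). Mit ∫a(t)dt und Anwendung von v(0) = 2, finden wir v(t) = 25·t^4 - 4·t^3 + 9·t^2 + 2. Die Stammfunktion von der Geschwindigkeit, mit x(0) = -4, ergibt die Position: x(t) = 5·t^5 - t^4 + 3·t^3 + 2·t - 4. Wir haben die Position x(t) = 5·t^5 - t^4 + 3·t^3 + 2·t - 4. Durch Einsetzen von t = 3: x(3) = 1217.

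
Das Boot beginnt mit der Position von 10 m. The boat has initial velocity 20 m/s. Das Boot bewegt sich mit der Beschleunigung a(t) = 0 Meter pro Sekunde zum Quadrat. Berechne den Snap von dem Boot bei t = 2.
Um dies zu lösen, müssen wir 2 Ableitungen unserer Gleichung für die Beschleunigung a(t) = 0 nehmen. Die Ableitung von der Beschleunigung ergibt den Ruck: j(t) = 0. Durch Ableiten von dem Ruck erhalten wir den Snap: s(t) = 0. Mit s(t) = 0 und Einsetzen von t = 2, finden wir s = 0.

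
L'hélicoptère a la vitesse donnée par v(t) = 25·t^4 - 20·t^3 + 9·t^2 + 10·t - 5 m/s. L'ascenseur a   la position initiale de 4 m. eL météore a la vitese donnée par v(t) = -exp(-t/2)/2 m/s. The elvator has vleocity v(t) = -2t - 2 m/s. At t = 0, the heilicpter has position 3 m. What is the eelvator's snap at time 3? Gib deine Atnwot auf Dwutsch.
Ausgehend von der Geschwindigkeit v(t) = -2·t - 2, nehmen wir 3 Ableitungen. Mit d/dt von v(t) finden wir a(t) = -2. Durch Ableiten von der Beschleunigung erhalten wir den Ruck: j(t) = 0. Die Ableitung von dem Ruck ergibt den Snap: s(t) = 0. Wir haben den Snap s(t) = 0. Durch Einsetzen von t = 3: s(3) = 0.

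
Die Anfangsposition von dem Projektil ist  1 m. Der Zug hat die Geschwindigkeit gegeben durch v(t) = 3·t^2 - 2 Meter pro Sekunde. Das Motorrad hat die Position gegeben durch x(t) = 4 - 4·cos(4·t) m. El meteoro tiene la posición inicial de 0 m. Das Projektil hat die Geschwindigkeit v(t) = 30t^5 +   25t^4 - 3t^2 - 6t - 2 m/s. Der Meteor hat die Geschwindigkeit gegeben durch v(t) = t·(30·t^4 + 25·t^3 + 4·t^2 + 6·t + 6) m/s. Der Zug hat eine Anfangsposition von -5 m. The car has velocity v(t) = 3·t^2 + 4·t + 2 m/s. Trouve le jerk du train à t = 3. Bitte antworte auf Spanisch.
Para resolver esto, necesitamos tomar 2 derivadas de nuestra ecuación de la velocidad v(t) = 3·t^2 - 2. Derivando la velocidad, obtenemos la aceleración: a(t) = 6·t. La derivada de la aceleración da la sacudida: j(t) = 6. De la ecuación de la sacudida j(t) = 6, sustituimos t = 3 para obtener j = 6.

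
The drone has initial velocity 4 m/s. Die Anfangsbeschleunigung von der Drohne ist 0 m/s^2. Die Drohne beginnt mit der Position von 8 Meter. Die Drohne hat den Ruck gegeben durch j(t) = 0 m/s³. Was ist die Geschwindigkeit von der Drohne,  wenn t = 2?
Wir müssen unsere Gleichung für den Ruck j(t) = 0 2-mal integrieren. Die Stammfunktion von dem Ruck, mit a(0) = 0, ergibt die Beschleunigung: a(t) = 0. Die Stammfunktion von der Beschleunigung ist die Geschwindigkeit. Mit v(0) = 4 erhalten wir v(t) = 4. Aus der Gleichung für die Geschwindigkeit v(t) = 4, setzen wir t = 2 ein und erhalten v = 4.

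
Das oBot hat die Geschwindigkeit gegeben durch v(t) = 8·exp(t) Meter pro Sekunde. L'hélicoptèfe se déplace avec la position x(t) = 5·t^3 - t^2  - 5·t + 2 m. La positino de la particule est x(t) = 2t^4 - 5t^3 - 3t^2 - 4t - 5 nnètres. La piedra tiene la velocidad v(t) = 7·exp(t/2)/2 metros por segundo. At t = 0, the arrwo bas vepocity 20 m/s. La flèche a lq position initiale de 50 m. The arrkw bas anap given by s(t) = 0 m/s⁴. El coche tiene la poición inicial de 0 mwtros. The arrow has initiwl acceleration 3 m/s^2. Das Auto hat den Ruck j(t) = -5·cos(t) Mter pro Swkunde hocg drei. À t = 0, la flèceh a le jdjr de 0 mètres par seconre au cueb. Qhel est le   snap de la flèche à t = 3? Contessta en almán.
Wir haben den Snap s(t) = 0. Durch Einsetzen von t = 3: s(3) = 0.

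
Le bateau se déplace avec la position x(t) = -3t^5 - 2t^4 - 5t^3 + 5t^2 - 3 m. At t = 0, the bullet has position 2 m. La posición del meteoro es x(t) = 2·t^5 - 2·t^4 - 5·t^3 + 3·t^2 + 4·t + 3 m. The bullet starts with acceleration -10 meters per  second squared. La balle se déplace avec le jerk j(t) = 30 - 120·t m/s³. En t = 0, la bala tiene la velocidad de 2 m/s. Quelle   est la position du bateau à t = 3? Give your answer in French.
En utilisant x(t) = -3·t^5 - 2·t^4 - 5·t^3 + 5·t^2 - 3 et en substituant t = 3, nous trouvons x = -984.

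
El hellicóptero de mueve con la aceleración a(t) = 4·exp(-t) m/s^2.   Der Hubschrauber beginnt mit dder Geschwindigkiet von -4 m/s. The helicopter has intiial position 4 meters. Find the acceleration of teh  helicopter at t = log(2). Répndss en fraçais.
En utilisant a(t) = 4·exp(-t) et en substituant t = log(2), nous trouvons a = 2.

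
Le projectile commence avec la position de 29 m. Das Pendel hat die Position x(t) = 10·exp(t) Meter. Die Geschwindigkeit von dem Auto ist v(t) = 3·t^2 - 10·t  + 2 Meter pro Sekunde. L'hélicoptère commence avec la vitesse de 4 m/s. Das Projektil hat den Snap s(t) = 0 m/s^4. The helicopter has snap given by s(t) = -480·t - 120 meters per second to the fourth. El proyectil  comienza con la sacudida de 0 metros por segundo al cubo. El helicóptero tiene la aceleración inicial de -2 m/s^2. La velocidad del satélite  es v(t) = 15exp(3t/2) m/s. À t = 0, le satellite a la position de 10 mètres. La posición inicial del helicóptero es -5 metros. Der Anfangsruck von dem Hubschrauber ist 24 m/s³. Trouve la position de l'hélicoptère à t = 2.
Nous devons trouver la primitive de notre équation du snap s(t) = -480·t - 120 4 fois. En prenant ∫s(t)dt et en appliquant j(0) = 24, nous trouvons j(t) = -240·t^2 - 120·t + 24. En intégrant le jerk et en utilisant la condition initiale a(0) = -2, nous obtenons a(t) = -80·t^3 - 60·t^2 + 24·t - 2. En intégrant l'accélération et en utilisant la condition initiale v(0) = 4, nous obtenons v(t) = -20·t^4 - 20·t^3 + 12·t^2 - 2·t + 4. La primitive de la vitesse est la position. En utilisant x(0) = -5, nous obtenons x(t) = -4·t^5 - 5·t^4 + 4·t^3 - t^2 + 4·t - 5. En utilisant x(t) = -4·t^5 - 5·t^4 + 4·t^3 - t^2 + 4·t - 5 et en substituant t = 2, nous trouvons x = -177.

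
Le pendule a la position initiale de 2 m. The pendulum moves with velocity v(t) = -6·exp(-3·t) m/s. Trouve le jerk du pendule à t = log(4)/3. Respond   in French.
En partant de la vitesse v(t) = -6·exp(-3·t), nous prenons 2 dérivées. La dérivée de la vitesse donne l'accélération: a(t) = 18·exp(-3·t). En dérivant l'accélération, nous obtenons le jerk: j(t) = -54·exp(-3·t). De l'équation du jerk j(t) = -54·exp(-3·t), nous substituons t = log(4)/3 pour obtenir j = -27/2.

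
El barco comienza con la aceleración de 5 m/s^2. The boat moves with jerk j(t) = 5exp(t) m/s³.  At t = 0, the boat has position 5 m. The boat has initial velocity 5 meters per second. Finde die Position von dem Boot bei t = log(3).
Wir müssen das Integral unserer Gleichung für den Ruck j(t) = 5·exp(t) 3-mal finden. Das Integral von dem Ruck, mit a(0) = 5, ergibt die Beschleunigung: a(t) = 5·exp(t). Die Stammfunktion von der Beschleunigung, mit v(0) = 5, ergibt die Geschwindigkeit: v(t) = 5·exp(t). Das Integral von der Geschwindigkeit, mit x(0) = 5, ergibt die Position: x(t) = 5·exp(t). Mit x(t) = 5·exp(t) und Einsetzen von t = log(3), finden wir x = 15.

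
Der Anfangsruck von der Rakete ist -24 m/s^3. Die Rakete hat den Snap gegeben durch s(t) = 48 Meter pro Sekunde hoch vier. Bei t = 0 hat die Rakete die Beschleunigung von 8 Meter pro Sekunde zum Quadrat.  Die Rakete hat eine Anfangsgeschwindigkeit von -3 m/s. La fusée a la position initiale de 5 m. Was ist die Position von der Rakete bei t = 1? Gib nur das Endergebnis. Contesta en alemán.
Die Antwort ist 4.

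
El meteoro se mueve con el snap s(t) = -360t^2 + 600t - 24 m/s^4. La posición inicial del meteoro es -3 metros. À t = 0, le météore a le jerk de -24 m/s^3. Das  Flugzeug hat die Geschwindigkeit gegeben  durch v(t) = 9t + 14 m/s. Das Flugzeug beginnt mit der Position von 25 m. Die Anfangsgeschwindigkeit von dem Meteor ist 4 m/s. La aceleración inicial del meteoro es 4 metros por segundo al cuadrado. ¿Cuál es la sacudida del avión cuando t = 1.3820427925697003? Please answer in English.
We must differentiate our velocity equation v(t) = 9·t + 14 2 times. The derivative of velocity gives acceleration: a(t) = 9. The derivative of acceleration gives jerk: j(t) = 0. Using j(t) = 0 and substituting t = 1.3820427925697003, we find j = 0.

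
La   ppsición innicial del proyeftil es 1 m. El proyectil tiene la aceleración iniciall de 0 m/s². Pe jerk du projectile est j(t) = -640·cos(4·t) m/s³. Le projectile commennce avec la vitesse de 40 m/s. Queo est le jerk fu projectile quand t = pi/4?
De l'équation du jerk j(t) = -640·cos(4·t), nous substituons t = pi/4 pour obtenir j = 640.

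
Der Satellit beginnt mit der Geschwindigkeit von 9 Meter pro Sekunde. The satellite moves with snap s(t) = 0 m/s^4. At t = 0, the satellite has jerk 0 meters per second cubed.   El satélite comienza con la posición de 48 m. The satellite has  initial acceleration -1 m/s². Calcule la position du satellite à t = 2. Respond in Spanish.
Debemos encontrar la antiderivada de nuestra ecuación del snap s(t) = 0 4 veces. La integral del snap, con j(0) = 0, da la sacudida: j(t) = 0. Tomando ∫j(t)dt y aplicando a(0) = -1, encontramos a(t) = -1. Tomando ∫a(t)dt y aplicando v(0) = 9, encontramos v(t) = 9 - t. Integrando la velocidad y usando la condición inicial x(0) = 48, obtenemos x(t) = -t^2/2 + 9·t + 48. Usando x(t) = -t^2/2 + 9·t + 48 y sustituyendo t = 2, encontramos x = 64.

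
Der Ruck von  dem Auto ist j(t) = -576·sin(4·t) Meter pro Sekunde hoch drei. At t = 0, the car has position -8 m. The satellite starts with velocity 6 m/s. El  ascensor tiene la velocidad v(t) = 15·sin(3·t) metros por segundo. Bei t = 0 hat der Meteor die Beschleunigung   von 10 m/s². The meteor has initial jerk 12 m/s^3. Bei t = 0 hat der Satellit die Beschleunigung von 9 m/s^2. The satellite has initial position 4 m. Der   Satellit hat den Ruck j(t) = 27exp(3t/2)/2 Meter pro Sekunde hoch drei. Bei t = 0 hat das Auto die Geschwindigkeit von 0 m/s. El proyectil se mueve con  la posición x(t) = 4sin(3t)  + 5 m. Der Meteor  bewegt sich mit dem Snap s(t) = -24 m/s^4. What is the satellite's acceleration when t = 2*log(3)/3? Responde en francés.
Nous devons intégrer notre équation du jerk j(t) = 27·exp(3·t/2)/2 1 fois. En prenant ∫j(t)dt et en appliquant a(0) = 9, nous trouvons a(t) = 9·exp(3·t/2). Nous avons l'accélération a(t) = 9·exp(3·t/2). En substituant t = 2*log(3)/3: a(2*log(3)/3) = 27.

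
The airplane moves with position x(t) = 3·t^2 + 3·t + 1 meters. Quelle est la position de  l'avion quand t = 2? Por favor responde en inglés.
We have position x(t) = 3·t^2 + 3·t + 1. Substituting t = 2: x(2) = 19.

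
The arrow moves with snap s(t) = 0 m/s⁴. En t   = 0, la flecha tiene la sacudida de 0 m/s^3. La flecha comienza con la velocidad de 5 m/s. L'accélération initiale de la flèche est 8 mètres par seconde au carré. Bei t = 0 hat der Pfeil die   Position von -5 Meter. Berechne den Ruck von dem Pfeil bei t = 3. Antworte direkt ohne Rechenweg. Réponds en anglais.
j(3) = 0.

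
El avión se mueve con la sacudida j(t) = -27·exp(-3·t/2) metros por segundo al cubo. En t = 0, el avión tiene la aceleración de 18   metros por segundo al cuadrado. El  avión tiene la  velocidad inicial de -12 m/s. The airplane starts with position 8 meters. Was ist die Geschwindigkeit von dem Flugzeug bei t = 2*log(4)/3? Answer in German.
Um dies zu lösen, müssen wir 2 Stammfunktionen unserer Gleichung für den Ruck j(t) = -27·exp(-3·t/2) finden. Das Integral von dem Ruck, mit a(0) = 18, ergibt die Beschleunigung: a(t) = 18·exp(-3·t/2). Durch Integration von der Beschleunigung und Verwendung der Anfangsbedingung v(0) = -12, erhalten wir v(t) = -12·exp(-3·t/2). Aus der Gleichung für die Geschwindigkeit v(t) = -12·exp(-3·t/2), setzen wir t = 2*log(4)/3 ein und erhalten v = -3.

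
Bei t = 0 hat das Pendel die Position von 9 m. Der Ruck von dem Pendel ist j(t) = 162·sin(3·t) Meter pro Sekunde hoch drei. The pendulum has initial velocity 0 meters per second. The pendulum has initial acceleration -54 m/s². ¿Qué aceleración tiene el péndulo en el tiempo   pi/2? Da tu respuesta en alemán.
Ausgehend von dem Ruck j(t) = 162·sin(3·t), nehmen wir 1 Integral. Durch Integration von dem Ruck und Verwendung der Anfangsbedingung a(0) = -54, erhalten wir a(t) = -54·cos(3·t). Wir haben die Beschleunigung a(t) = -54·cos(3·t). Durch Einsetzen von t = pi/2: a(pi/2) = 0.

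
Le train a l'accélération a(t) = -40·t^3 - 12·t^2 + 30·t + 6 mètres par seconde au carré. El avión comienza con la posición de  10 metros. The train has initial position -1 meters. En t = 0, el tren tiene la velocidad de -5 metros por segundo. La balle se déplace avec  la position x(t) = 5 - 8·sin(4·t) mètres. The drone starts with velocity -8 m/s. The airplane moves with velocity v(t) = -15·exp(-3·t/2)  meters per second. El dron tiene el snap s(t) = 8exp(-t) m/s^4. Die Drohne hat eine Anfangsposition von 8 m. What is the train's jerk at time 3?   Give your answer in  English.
We must differentiate our acceleration equation a(t) = -40·t^3 - 12·t^2 + 30·t + 6 1 time. Taking d/dt of a(t), we find j(t) = -120·t^2 - 24·t + 30. Using j(t) = -120·t^2 - 24·t + 30 and substituting t = 3, we find j = -1122.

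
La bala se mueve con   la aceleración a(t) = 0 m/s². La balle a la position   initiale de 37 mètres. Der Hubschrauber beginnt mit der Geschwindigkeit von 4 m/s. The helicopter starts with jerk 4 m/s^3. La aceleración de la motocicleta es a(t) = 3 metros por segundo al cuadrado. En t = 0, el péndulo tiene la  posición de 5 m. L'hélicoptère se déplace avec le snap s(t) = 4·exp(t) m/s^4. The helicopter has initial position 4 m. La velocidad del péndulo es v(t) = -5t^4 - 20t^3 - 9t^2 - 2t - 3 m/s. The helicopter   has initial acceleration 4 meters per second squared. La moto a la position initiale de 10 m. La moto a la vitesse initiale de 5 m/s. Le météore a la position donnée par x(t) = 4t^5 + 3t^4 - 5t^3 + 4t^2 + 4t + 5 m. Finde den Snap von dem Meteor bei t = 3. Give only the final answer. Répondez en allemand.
s(3) = 1512.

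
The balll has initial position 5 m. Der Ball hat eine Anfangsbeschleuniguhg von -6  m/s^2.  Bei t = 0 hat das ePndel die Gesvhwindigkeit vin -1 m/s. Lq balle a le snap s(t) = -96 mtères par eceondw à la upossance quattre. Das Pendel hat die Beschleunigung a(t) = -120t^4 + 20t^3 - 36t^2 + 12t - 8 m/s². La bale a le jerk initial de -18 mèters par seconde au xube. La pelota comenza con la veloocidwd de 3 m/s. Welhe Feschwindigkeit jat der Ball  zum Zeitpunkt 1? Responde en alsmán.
Wir müssen das Integral unserer Gleichung für den Snap s(t) = -96 3-mal finden. Das Integral von dem Snap, mit j(0) = -18, ergibt den Ruck: j(t) = -96·t - 18. Durch Integration von dem Ruck und Verwendung der Anfangsbedingung a(0) = -6, erhalten wir a(t) = -48·t^2 - 18·t - 6. Mit ∫a(t)dt und Anwendung von v(0) = 3, finden wir v(t) = -16·t^3 - 9·t^2 - 6·t + 3. Mit v(t) = -16·t^3 - 9·t^2 - 6·t + 3 und Einsetzen von t = 1, finden wir v = -28.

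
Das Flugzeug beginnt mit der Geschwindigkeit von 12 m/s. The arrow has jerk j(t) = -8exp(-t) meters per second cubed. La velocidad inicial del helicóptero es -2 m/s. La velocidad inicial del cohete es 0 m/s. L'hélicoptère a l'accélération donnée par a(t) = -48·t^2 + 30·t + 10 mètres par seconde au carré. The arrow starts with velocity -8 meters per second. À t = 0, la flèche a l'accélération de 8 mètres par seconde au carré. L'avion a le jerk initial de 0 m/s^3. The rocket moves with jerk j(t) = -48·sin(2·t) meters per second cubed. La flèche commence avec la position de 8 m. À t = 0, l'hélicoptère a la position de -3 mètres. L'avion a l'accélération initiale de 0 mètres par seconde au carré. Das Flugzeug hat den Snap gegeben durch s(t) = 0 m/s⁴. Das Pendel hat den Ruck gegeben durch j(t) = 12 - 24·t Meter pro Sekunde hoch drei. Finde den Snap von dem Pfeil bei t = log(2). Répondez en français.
Nous devons dériver notre équation du jerk j(t) = -8·exp(-t) 1 fois. En prenant d/dt de j(t), nous trouvons s(t) = 8·exp(-t). De l'équation du snap s(t) = 8·exp(-t), nous substituons t = log(2) pour obtenir s = 4.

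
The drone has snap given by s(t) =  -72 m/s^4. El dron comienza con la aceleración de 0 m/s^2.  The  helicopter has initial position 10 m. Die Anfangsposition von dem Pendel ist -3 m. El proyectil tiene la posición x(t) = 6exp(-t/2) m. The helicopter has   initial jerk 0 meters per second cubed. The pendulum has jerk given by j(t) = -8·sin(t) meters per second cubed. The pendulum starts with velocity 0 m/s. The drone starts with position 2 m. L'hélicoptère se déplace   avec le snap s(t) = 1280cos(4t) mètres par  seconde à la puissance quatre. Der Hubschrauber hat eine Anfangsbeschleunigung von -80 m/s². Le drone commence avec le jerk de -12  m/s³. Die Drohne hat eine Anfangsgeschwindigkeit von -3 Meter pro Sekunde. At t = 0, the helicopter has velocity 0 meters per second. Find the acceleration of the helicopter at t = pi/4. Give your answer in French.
En partant du snap s(t) = 1280·cos(4·t), nous prenons 2 primitives. En intégrant le snap et en utilisant la condition initiale j(0) = 0, nous obtenons j(t) = 320·sin(4·t). En prenant ∫j(t)dt et en appliquant a(0) = -80, nous trouvons a(t) = -80·cos(4·t). Nous avons l'accélération a(t) = -80·cos(4·t). En substituant t = pi/4: a(pi/4) = 80.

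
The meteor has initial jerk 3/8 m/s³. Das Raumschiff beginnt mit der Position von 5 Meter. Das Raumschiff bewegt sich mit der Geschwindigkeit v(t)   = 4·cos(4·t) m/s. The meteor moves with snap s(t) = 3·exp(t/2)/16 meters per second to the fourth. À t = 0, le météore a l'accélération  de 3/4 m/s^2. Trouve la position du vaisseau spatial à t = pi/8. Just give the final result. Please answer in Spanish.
La posición en t = pi/8 es x = 6.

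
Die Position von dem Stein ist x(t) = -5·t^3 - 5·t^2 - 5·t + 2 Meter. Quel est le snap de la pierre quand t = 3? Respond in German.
Wir müssen unsere Gleichung für die Position x(t) = -5·t^3 - 5·t^2 - 5·t + 2 4-mal ableiten. Die Ableitung von der Position ergibt die Geschwindigkeit: v(t) = -15·t^2 - 10·t - 5. Die Ableitung von der Geschwindigkeit ergibt die Beschleunigung: a(t) = -30·t - 10. Mit d/dt von a(t) finden wir j(t) = -30. Mit d/dt von j(t) finden wir s(t) = 0. Aus der Gleichung für den Snap s(t) = 0, setzen wir t = 3 ein und erhalten s = 0.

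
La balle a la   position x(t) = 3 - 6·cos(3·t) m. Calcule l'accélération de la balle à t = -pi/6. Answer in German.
Um dies zu lösen, müssen wir 2 Ableitungen unserer Gleichung für die Position x(t) = 3 - 6·cos(3·t) nehmen. Durch Ableiten von der Position erhalten wir die Geschwindigkeit: v(t) = 18·sin(3·t). Durch Ableiten von der Geschwindigkeit erhalten wir die Beschleunigung: a(t) = 54·cos(3·t). Wir haben die Beschleunigung a(t) = 54·cos(3·t). Durch Einsetzen von t = -pi/6: a(-pi/6) = 0.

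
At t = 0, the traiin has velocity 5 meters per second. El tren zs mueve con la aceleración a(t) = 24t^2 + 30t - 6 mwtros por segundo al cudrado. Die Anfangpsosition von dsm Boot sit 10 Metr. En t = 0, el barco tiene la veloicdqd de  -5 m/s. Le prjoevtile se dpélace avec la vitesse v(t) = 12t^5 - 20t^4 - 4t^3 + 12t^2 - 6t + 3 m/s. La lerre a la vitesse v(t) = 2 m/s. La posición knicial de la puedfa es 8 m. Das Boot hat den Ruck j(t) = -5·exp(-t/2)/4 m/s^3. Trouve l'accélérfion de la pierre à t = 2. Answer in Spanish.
Partiendo de la velocidad v(t) = 2, tomamos 1 derivada. Tomando d/dt de v(t), encontramos a(t) = 0. Tenemos la aceleración a(t) = 0. Sustituyendo t = 2: a(2) = 0.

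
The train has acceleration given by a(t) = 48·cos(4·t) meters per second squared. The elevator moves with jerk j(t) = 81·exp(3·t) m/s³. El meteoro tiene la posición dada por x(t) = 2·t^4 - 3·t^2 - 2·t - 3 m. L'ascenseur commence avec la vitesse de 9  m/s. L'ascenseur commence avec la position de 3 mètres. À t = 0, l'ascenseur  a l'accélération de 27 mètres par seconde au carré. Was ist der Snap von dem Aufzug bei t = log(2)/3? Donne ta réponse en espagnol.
Para resolver esto, necesitamos tomar 1 derivada de nuestra ecuación de la sacudida j(t) = 81·exp(3·t). La derivada de la sacudida da el snap: s(t) = 243·exp(3·t). Usando s(t) = 243·exp(3·t) y sustituyendo t = log(2)/3, encontramos s = 486.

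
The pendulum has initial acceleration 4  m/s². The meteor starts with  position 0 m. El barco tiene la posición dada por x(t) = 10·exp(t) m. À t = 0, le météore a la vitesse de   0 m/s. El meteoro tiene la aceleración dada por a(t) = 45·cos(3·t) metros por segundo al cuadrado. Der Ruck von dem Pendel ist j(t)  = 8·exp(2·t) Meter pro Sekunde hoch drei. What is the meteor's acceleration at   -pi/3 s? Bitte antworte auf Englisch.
Using a(t) = 45·cos(3·t) and substituting t = -pi/3, we find a = -45.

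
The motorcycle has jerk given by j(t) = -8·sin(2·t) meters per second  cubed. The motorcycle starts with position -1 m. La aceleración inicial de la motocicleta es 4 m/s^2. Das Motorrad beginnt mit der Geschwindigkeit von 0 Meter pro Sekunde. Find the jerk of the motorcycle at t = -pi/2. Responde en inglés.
From the given jerk equation j(t) = -8·sin(2·t), we substitute t = -pi/2 to get j = 0.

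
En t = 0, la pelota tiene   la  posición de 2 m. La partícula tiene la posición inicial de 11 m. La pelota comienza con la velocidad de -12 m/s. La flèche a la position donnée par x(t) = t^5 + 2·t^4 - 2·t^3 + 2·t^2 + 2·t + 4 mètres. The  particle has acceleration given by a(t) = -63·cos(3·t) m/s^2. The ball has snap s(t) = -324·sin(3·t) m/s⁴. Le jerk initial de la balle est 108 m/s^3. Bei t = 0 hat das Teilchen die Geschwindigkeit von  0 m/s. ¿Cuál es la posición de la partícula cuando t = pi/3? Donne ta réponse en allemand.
Um dies zu lösen, müssen wir 2 Integrale unserer Gleichung für die Beschleunigung a(t) = -63·cos(3·t) finden. Die Stammfunktion von der Beschleunigung ist die Geschwindigkeit. Mit v(0) = 0 erhalten wir v(t) = -21·sin(3·t). Das Integral von der Geschwindigkeit, mit x(0) = 11, ergibt die Position: x(t) = 7·cos(3·t) + 4. Mit x(t) = 7·cos(3·t) + 4 und Einsetzen von t = pi/3, finden wir x = -3.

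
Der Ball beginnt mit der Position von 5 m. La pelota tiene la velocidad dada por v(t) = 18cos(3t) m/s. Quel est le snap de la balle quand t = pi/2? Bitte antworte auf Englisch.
To solve this, we need to take 3 derivatives of our velocity equation v(t) = 18·cos(3·t). Differentiating velocity, we get acceleration: a(t) = -54·sin(3·t). Taking d/dt of a(t), we find j(t) = -162·cos(3·t). Taking d/dt of j(t), we find s(t) = 486·sin(3·t). Using s(t) = 486·sin(3·t) and substituting t = pi/2, we find s = -486.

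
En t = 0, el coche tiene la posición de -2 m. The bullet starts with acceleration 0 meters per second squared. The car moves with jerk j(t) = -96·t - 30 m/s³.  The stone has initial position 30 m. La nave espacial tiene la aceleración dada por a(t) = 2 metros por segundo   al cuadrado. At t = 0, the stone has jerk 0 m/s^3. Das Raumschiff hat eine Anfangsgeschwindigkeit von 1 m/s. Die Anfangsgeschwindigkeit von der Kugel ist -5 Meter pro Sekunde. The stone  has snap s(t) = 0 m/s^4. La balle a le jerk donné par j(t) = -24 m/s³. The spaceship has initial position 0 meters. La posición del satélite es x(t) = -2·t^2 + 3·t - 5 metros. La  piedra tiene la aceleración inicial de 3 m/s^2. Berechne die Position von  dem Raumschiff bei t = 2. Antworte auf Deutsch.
Ausgehend von der Beschleunigung a(t) = 2, nehmen wir 2 Stammfunktionen. Mit ∫a(t)dt und Anwendung von v(0) = 1, finden wir v(t) = 2·t + 1. Das Integral von der Geschwindigkeit ist die Position. Mit x(0) = 0 erhalten wir x(t) = t^2 + t. Wir haben die Position x(t) = t^2 + t. Durch Einsetzen von t = 2: x(2) = 6.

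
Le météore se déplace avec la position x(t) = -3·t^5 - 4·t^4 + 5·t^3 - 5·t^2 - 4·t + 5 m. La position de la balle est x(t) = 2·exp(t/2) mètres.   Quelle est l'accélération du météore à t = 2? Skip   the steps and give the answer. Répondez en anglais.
At t = 2, a = -622.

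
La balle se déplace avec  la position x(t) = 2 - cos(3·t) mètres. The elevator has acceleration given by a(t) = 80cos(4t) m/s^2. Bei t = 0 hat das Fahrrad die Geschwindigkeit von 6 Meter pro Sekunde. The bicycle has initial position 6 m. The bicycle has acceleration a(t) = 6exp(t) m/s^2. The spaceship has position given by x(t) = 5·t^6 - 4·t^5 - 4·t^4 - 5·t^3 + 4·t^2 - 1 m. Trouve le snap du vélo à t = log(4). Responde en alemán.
Ausgehend von der Beschleunigung a(t) = 6·exp(t), nehmen wir 2 Ableitungen. Mit d/dt von a(t) finden wir j(t) = 6·exp(t). Durch Ableiten von dem Ruck erhalten wir den Snap: s(t) = 6·exp(t). Aus der Gleichung für den Snap s(t) = 6·exp(t), setzen wir t = log(4) ein und erhalten s = 24.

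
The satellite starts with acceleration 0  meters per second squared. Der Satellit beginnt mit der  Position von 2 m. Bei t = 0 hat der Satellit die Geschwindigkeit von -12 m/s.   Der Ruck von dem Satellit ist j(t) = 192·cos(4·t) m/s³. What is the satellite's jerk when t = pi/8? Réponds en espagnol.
De la ecuación de la sacudida j(t) = 192·cos(4·t), sustituimos t = pi/8 para obtener j = 0.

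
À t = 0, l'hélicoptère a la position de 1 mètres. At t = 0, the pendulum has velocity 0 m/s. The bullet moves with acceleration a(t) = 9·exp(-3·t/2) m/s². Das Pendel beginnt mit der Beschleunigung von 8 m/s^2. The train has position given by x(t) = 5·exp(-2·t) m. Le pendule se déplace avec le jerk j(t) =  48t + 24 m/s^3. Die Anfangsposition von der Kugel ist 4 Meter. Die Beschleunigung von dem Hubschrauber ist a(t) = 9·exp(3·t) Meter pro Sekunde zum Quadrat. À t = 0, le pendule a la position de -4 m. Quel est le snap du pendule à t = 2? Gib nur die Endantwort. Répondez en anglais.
The answer is 48.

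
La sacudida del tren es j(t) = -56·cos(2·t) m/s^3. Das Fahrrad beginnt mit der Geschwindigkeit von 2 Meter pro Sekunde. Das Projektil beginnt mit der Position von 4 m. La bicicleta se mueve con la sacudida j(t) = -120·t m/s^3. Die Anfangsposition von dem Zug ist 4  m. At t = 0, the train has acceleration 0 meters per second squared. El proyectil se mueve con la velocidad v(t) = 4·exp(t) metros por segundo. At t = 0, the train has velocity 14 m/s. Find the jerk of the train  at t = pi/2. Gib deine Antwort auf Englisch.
Using j(t) = -56·cos(2·t) and substituting t = pi/2, we find j = 56.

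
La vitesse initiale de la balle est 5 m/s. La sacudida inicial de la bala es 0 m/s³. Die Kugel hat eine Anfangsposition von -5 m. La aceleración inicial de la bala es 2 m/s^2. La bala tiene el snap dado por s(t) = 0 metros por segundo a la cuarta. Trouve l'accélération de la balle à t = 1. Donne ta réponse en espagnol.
Necesitamos integrar nuestra ecuación del snap s(t) = 0 2 veces. La antiderivada del snap es la sacudida. Usando j(0) = 0, obtenemos j(t) = 0. La antiderivada de la sacudida, con a(0) = 2, da la aceleración: a(t) = 2. Tenemos la aceleración a(t) = 2. Sustituyendo t = 1: a(1) = 2.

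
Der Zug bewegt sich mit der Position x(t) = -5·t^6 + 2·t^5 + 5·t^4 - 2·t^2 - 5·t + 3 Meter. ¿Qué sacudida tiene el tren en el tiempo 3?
Partiendo de la posición x(t) = -5·t^6 + 2·t^5 + 5·t^4 - 2·t^2 - 5·t + 3, tomamos 3 derivadas. Derivando la posición, obtenemos la velocidad: v(t) = -30·t^5 + 10·t^4 + 20·t^3 - 4·t - 5. Derivando la velocidad, obtenemos la aceleración: a(t) = -150·t^4 + 40·t^3 + 60·t^2 - 4. Tomando d/dt de a(t), encontramos j(t) = -600·t^3 + 120·t^2 + 120·t. Tenemos la sacudida j(t) = -600·t^3 + 120·t^2 + 120·t. Sustituyendo t = 3: j(3) = -14760.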